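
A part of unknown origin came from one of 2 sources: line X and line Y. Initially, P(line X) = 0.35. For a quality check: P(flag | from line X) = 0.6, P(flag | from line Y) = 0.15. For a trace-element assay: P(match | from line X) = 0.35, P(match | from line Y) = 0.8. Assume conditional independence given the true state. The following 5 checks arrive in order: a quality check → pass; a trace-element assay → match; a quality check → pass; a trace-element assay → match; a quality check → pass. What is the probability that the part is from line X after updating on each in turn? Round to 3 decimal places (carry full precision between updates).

0.011

After a quality check='pass': P(line X) = 0.4·0.3500 / (0.4·0.3500 + 0.85·0.6500) ≈ 0.2022
After a trace-element assay='match': P(line X) = 0.35·0.2022 / (0.35·0.2022 + 0.8·0.7978) ≈ 0.0998
After a quality check='pass': P(line X) = 0.4·0.0998 / (0.4·0.0998 + 0.85·0.9002) ≈ 0.0496
After a trace-element assay='match': P(line X) = 0.35·0.0496 / (0.35·0.0496 + 0.8·0.9504) ≈ 0.0223
After a quality check='pass': P(line X) = 0.4·0.0223 / (0.4·0.0223 + 0.85·0.9777) ≈ 0.0106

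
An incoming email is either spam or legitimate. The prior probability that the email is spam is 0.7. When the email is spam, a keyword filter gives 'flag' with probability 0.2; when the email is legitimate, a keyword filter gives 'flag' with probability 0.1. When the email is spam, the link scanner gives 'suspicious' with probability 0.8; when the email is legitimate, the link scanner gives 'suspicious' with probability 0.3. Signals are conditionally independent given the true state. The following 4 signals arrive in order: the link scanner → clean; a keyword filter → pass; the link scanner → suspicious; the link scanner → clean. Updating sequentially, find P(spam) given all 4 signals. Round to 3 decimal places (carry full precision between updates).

0.311

After the link scanner='clean': P(spam) = 0.2·0.7000 / (0.2·0.7000 + 0.7·0.3000) ≈ 0.4000
After a keyword filter='pass': P(spam) = 0.8·0.4000 / (0.8·0.4000 + 0.9·0.6000) ≈ 0.3721
After the link scanner='suspicious': P(spam) = 0.8·0.3721 / (0.8·0.3721 + 0.3·0.6279) ≈ 0.6124
After the link scanner='clean': P(spam) = 0.2·0.6124 / (0.2·0.6124 + 0.7·0.3876) ≈ 0.3111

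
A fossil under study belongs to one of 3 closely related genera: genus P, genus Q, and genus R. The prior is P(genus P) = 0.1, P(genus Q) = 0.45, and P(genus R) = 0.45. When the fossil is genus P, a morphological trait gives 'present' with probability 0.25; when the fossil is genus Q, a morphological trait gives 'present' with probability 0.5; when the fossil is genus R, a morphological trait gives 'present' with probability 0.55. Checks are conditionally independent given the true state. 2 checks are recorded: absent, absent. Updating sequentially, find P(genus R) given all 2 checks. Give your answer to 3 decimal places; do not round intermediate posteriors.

After 'absent': normaliser = 0.75·0.1000 + 0.5·0.4500 + 0.45·0.4500; P(genus P) ≈ 0.1493, P(genus Q) ≈ 0.4478, P(genus R) ≈ 0.4030
After 'absent': normaliser = 0.75·0.1493 + 0.5·0.4478 + 0.45·0.4030; P(genus P) ≈ 0.2165, P(genus Q) ≈ 0.4329, P(genus R) ≈ 0.3506

0.351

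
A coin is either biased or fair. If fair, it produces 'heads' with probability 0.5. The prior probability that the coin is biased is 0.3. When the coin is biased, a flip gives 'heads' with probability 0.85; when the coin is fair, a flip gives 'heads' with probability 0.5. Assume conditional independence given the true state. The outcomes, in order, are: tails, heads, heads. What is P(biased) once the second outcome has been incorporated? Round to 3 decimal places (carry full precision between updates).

0.179

After 'tails': P(biased) = 0.15·0.3000 / (0.15·0.3000 + 0.5·0.7000) ≈ 0.1139
After 'heads': P(biased) = 0.85·0.1139 / (0.85·0.1139 + 0.5·0.8861) ≈ 0.1794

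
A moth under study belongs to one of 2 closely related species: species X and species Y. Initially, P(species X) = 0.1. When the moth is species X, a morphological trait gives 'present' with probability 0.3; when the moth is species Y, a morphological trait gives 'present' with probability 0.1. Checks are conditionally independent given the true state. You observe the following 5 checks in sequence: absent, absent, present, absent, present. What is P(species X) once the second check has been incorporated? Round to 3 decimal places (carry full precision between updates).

0.063

After 'absent': P(species X) = 0.7·0.1000 / (0.7·0.1000 + 0.9·0.9000) ≈ 0.0795
After 'absent': P(species X) = 0.7·0.0795 / (0.7·0.0795 + 0.9·0.9205) ≈ 0.0630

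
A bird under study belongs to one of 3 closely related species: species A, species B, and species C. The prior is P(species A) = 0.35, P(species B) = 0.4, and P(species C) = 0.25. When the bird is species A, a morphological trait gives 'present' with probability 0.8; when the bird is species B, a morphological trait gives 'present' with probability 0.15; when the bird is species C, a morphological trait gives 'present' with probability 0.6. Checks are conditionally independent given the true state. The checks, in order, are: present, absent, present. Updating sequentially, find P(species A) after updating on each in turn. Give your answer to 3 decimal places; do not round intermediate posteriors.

After 'present': normaliser = 0.8·0.3500 + 0.15·0.4000 + 0.6·0.2500; P(species A) ≈ 0.5714, P(species B) ≈ 0.1224, P(species C) ≈ 0.3061
After 'absent': normaliser = 0.2·0.5714 + 0.85·0.1224 + 0.4·0.3061; P(species A) ≈ 0.3353, P(species B) ≈ 0.3054, P(species C) ≈ 0.3593
After 'present': normaliser = 0.8·0.3353 + 0.15·0.3054 + 0.6·0.3593; P(species A) ≈ 0.5065, P(species B) ≈ 0.0865, P(species C) ≈ 0.4070

0.507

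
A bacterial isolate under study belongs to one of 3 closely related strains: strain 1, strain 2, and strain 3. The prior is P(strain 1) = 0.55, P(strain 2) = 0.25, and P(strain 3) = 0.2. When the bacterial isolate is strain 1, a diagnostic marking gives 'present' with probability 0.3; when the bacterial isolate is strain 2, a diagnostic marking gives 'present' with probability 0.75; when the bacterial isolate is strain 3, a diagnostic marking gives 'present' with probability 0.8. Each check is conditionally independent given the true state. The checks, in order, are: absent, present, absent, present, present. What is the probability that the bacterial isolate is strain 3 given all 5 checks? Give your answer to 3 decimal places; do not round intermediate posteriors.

0.228

After 'absent': normaliser = 0.7·0.5500 + 0.25·0.2500 + 0.2·0.2000; P(strain 1) ≈ 0.7897, P(strain 2) ≈ 0.1282, P(strain 3) ≈ 0.0821
After 'present': normaliser = 0.3·0.7897 + 0.75·0.1282 + 0.8·0.0821; P(strain 1) ≈ 0.5942, P(strain 2) ≈ 0.2412, P(strain 3) ≈ 0.1646
After 'absent': normaliser = 0.7·0.5942 + 0.25·0.2412 + 0.2·0.1646; P(strain 1) ≈ 0.8169, P(strain 2) ≈ 0.1184, P(strain 3) ≈ 0.0647
After 'present': normaliser = 0.3·0.8169 + 0.75·0.1184 + 0.8·0.0647; P(strain 1) ≈ 0.6355, P(strain 2) ≈ 0.2303, P(strain 3) ≈ 0.1342
After 'present': normaliser = 0.3·0.6355 + 0.75·0.2303 + 0.8·0.1342; P(strain 1) ≈ 0.4051, P(strain 2) ≈ 0.3669, P(strain 3) ≈ 0.2280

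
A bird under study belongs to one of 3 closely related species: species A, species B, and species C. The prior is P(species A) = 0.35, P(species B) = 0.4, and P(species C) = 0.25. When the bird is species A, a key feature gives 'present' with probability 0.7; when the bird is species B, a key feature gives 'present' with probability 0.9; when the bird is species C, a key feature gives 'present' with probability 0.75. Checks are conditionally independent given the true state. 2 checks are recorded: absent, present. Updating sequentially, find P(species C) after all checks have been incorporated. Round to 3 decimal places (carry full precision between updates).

After 'absent': normaliser = 0.3·0.3500 + 0.1·0.4000 + 0.25·0.2500; P(species A) ≈ 0.5060, P(species B) ≈ 0.1928, P(species C) ≈ 0.3012
After 'present': normaliser = 0.7·0.5060 + 0.9·0.1928 + 0.75·0.3012; P(species A) ≈ 0.4700, P(species B) ≈ 0.2302, P(species C) ≈ 0.2998

0.300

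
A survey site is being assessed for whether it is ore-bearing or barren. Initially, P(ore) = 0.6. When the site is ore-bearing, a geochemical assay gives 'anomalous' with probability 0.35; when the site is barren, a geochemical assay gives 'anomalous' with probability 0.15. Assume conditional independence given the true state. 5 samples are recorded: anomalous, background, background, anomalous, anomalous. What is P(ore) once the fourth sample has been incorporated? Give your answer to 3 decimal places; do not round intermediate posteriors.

After 'anomalous': P(ore) = 0.35·0.6000 / (0.35·0.6000 + 0.15·0.4000) ≈ 0.7778
After 'background': P(ore) = 0.65·0.7778 / (0.65·0.7778 + 0.85·0.2222) ≈ 0.7280
After 'background': P(ore) = 0.65·0.7280 / (0.65·0.7280 + 0.85·0.2720) ≈ 0.6718
After 'anomalous': P(ore) = 0.35·0.6718 / (0.35·0.6718 + 0.15·0.3282) ≈ 0.8269

0.827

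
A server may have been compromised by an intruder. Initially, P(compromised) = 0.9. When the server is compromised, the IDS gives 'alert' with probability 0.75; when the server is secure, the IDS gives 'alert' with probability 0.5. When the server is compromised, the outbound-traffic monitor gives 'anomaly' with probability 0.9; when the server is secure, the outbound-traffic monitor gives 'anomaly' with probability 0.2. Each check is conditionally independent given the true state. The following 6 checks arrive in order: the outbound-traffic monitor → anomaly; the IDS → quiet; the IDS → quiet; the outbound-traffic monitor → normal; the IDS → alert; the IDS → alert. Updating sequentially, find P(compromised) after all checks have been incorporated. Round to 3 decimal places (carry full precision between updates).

0.740

Each posterior becomes the prior for the next update.
After the outbound-traffic monitor='anomaly': P(compromised) = 0.9·0.9000 / (0.9·0.9000 + 0.2·0.1000) ≈ 0.9759
After the IDS='quiet': P(compromised) = 0.25·0.9759 / (0.25·0.9759 + 0.5·0.0241) ≈ 0.9529
After the IDS='quiet': P(compromised) = 0.25·0.9529 / (0.25·0.9529 + 0.5·0.0471) ≈ 0.9101
After the outbound-traffic monitor='normal': P(compromised) = 0.1·0.9101 / (0.1·0.9101 + 0.8·0.0899) ≈ 0.5586
After the IDS='alert': P(compromised) = 0.75·0.5586 / (0.75·0.5586 + 0.5·0.4414) ≈ 0.6550
After the IDS='alert': P(compromised) = 0.75·0.6550 / (0.75·0.6550 + 0.5·0.3450) ≈ 0.7401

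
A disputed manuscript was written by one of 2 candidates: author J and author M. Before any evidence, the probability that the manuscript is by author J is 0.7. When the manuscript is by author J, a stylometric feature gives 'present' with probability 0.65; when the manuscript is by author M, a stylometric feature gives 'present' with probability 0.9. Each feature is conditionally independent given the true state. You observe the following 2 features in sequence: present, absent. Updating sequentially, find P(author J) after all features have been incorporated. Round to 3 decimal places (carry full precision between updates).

0.855

Each posterior becomes the prior for the next update.
After 'present': P(author J) = 0.65·0.7000 / (0.65·0.7000 + 0.9·0.3000) ≈ 0.6276
After 'absent': P(author J) = 0.35·0.6276 / (0.35·0.6276 + 0.1·0.3724) ≈ 0.8550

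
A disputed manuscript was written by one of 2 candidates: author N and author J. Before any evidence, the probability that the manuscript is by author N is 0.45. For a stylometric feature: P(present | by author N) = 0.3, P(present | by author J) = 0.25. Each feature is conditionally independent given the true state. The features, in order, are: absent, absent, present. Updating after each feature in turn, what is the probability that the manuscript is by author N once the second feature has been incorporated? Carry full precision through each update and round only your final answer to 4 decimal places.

0.4161

Apply Bayes' rule sequentially, carrying P(author N) forward.
After 'absent': P(author N) = 0.7·0.4500 / (0.7·0.4500 + 0.75·0.5500) ≈ 0.4330
After 'absent': P(author N) = 0.7·0.4330 / (0.7·0.4330 + 0.75·0.5670) ≈ 0.4161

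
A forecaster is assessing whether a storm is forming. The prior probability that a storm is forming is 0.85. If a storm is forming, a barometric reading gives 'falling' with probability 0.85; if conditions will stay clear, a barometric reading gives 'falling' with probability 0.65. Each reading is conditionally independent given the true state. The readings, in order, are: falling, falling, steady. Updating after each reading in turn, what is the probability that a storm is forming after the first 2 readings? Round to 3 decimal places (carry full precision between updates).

0.906

After 'falling': P(storm) = 0.85·0.8500 / (0.85·0.8500 + 0.65·0.1500) ≈ 0.8811
After 'falling': P(storm) = 0.85·0.8811 / (0.85·0.8811 + 0.65·0.1189) ≈ 0.9065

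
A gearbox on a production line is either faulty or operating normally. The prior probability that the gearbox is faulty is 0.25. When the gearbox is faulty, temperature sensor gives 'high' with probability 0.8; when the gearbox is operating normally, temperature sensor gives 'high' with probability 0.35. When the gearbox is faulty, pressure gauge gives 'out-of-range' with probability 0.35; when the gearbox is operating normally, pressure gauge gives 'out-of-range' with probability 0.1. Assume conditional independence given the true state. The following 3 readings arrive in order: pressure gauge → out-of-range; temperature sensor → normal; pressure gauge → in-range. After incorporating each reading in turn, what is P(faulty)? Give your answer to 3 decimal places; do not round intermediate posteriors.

Each posterior becomes the prior for the next update.
After pressure gauge='out-of-range': P(faulty) = 0.35·0.2500 / (0.35·0.2500 + 0.1·0.7500) ≈ 0.5385
After temperature sensor='normal': P(faulty) = 0.2·0.5385 / (0.2·0.5385 + 0.65·0.4615) ≈ 0.2642
After pressure gauge='in-range': P(faulty) = 0.65·0.2642 / (0.65·0.2642 + 0.9·0.7358) ≈ 0.2059

0.206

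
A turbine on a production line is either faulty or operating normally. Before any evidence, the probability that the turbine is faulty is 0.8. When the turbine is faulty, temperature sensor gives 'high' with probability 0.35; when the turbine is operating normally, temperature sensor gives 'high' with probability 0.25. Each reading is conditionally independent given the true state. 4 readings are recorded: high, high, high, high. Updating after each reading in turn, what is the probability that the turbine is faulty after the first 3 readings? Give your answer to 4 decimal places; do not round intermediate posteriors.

Each posterior becomes the prior for the next update.
After 'high': P(faulty) = 0.35·0.8000 / (0.35·0.8000 + 0.25·0.2000) ≈ 0.8485
After 'high': P(faulty) = 0.35·0.8485 / (0.35·0.8485 + 0.25·0.1515) ≈ 0.8869
After 'high': P(faulty) = 0.35·0.8869 / (0.35·0.8869 + 0.25·0.1131) ≈ 0.9165

0.9165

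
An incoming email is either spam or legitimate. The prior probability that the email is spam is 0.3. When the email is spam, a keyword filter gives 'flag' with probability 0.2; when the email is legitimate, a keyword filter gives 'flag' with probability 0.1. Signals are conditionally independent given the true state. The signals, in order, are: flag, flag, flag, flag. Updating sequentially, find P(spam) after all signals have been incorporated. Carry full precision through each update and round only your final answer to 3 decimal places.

0.873

After 'flag': P(spam) = 0.2·0.3000 / (0.2·0.3000 + 0.1·0.7000) ≈ 0.4615
After 'flag': P(spam) = 0.2·0.4615 / (0.2·0.4615 + 0.1·0.5385) ≈ 0.6316
After 'flag': P(spam) = 0.2·0.6316 / (0.2·0.6316 + 0.1·0.3684) ≈ 0.7742
After 'flag': P(spam) = 0.2·0.7742 / (0.2·0.7742 + 0.1·0.2258) ≈ 0.8727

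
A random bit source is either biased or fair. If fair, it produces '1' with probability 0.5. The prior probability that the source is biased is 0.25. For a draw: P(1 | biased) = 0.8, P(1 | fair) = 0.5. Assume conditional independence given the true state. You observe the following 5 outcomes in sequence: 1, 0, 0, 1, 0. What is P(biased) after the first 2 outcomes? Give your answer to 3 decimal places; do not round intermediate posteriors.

After '1': P(biased) = 0.8·0.2500 / (0.8·0.2500 + 0.5·0.7500) ≈ 0.3478
After '0': P(biased) = 0.2·0.3478 / (0.2·0.3478 + 0.5·0.6522) ≈ 0.1758

0.176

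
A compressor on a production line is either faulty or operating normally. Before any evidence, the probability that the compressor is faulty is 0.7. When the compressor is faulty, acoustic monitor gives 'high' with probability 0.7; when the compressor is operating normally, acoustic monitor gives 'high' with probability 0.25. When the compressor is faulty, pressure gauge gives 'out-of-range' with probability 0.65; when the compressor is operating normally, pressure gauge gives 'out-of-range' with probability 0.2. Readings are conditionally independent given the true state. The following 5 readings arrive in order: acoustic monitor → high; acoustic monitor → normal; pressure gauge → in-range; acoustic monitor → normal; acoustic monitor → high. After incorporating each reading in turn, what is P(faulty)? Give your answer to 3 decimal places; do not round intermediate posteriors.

0.562

After acoustic monitor='high': P(faulty) = 0.7·0.7000 / (0.7·0.7000 + 0.25·0.3000) ≈ 0.8673
After acoustic monitor='normal': P(faulty) = 0.3·0.8673 / (0.3·0.8673 + 0.75·0.1327) ≈ 0.7232
After pressure gauge='in-range': P(faulty) = 0.35·0.7232 / (0.35·0.7232 + 0.8·0.2768) ≈ 0.5334
After acoustic monitor='normal': P(faulty) = 0.3·0.5334 / (0.3·0.5334 + 0.75·0.4666) ≈ 0.3138
After acoustic monitor='high': P(faulty) = 0.7·0.3138 / (0.7·0.3138 + 0.25·0.6862) ≈ 0.5615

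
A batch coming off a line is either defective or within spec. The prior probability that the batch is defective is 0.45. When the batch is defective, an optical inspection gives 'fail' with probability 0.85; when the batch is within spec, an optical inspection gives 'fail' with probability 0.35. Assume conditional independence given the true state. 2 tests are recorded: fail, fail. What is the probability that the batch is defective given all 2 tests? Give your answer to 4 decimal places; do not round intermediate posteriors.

After 'fail': P(defective) = 0.85·0.4500 / (0.85·0.4500 + 0.35·0.5500) ≈ 0.6652
After 'fail': P(defective) = 0.85·0.6652 / (0.85·0.6652 + 0.35·0.3348) ≈ 0.8283

0.8283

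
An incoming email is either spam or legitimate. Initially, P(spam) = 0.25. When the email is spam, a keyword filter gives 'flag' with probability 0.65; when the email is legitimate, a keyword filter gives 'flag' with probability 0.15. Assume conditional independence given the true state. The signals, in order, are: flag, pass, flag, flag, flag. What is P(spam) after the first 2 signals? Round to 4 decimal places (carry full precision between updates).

After 'flag': P(spam) = 0.65·0.2500 / (0.65·0.2500 + 0.15·0.7500) ≈ 0.5909
After 'pass': P(spam) = 0.35·0.5909 / (0.35·0.5909 + 0.85·0.4091) ≈ 0.3730

0.3730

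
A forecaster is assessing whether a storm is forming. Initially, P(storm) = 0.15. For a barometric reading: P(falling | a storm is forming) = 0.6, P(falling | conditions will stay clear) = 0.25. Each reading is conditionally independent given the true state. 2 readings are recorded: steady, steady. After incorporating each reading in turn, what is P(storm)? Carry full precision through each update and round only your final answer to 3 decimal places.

0.048

Each posterior becomes the prior for the next update.
After 'steady': P(storm) = 0.4·0.1500 / (0.4·0.1500 + 0.75·0.8500) ≈ 0.0860
After 'steady': P(storm) = 0.4·0.0860 / (0.4·0.0860 + 0.75·0.9140) ≈ 0.0478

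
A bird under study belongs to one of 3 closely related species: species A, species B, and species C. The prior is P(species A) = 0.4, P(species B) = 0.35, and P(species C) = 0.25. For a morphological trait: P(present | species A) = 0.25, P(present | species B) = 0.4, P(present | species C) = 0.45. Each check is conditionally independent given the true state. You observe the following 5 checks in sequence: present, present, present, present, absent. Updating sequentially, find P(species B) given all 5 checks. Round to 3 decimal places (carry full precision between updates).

0.441

After 'present': normaliser = 0.25·0.4000 + 0.4·0.3500 + 0.45·0.2500; P(species A) ≈ 0.2837, P(species B) ≈ 0.3972, P(species C) ≈ 0.3191
After 'present': normaliser = 0.25·0.2837 + 0.4·0.3972 + 0.45·0.3191; P(species A) ≈ 0.1899, P(species B) ≈ 0.4255, P(species C) ≈ 0.3846
After 'present': normaliser = 0.25·0.1899 + 0.4·0.4255 + 0.45·0.3846; P(species A) ≈ 0.1215, P(species B) ≈ 0.4355, P(species C) ≈ 0.4429
After 'present': normaliser = 0.25·0.1215 + 0.4·0.4355 + 0.45·0.4429; P(species A) ≈ 0.0752, P(species B) ≈ 0.4313, P(species C) ≈ 0.4935
After 'absent': normaliser = 0.75·0.0752 + 0.6·0.4313 + 0.55·0.4935; P(species A) ≈ 0.0962, P(species B) ≈ 0.4412, P(species C) ≈ 0.4627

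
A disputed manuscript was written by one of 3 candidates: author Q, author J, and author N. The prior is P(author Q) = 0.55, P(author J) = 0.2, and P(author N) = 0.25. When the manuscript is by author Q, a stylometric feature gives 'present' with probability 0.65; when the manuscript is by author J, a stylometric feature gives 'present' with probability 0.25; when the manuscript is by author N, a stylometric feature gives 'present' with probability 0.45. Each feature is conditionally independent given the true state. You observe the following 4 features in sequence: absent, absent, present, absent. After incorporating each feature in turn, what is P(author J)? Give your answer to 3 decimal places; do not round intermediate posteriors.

0.383

Each posterior becomes the prior for the next update.
After 'absent': normaliser = 0.35·0.5500 + 0.75·0.2000 + 0.55·0.2500; P(author Q) ≈ 0.4010, P(author J) ≈ 0.3125, P(author N) ≈ 0.2865
After 'absent': normaliser = 0.35·0.4010 + 0.75·0.3125 + 0.55·0.2865; P(author Q) ≈ 0.2637, P(author J) ≈ 0.4403, P(author N) ≈ 0.2960
After 'present': normaliser = 0.65·0.2637 + 0.25·0.4403 + 0.45·0.2960; P(author Q) ≈ 0.4133, P(author J) ≈ 0.2655, P(author N) ≈ 0.3212
After 'absent': normaliser = 0.35·0.4133 + 0.75·0.2655 + 0.55·0.3212; P(author Q) ≈ 0.2780, P(author J) ≈ 0.3826, P(author N) ≈ 0.3395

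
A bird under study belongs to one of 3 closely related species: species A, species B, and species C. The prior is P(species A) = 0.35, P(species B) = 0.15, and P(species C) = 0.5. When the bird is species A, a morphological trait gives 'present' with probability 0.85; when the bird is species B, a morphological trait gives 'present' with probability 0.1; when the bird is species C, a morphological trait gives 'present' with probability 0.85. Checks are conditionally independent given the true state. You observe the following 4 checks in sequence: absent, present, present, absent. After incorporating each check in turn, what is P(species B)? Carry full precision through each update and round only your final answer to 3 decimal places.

After 'absent': normaliser = 0.15·0.3500 + 0.9·0.1500 + 0.15·0.5000; P(species A) ≈ 0.2000, P(species B) ≈ 0.5143, P(species C) ≈ 0.2857
After 'present': normaliser = 0.85·0.2000 + 0.1·0.5143 + 0.85·0.2857; P(species A) ≈ 0.3662, P(species B) ≈ 0.1108, P(species C) ≈ 0.5231
After 'present': normaliser = 0.85·0.3662 + 0.1·0.1108 + 0.85·0.5231; P(species A) ≈ 0.4058, P(species B) ≈ 0.0144, P(species C) ≈ 0.5797
After 'absent': normaliser = 0.15·0.4058 + 0.9·0.0144 + 0.15·0.5797; P(species A) ≈ 0.3785, P(species B) ≈ 0.0808, P(species C) ≈ 0.5407

0.081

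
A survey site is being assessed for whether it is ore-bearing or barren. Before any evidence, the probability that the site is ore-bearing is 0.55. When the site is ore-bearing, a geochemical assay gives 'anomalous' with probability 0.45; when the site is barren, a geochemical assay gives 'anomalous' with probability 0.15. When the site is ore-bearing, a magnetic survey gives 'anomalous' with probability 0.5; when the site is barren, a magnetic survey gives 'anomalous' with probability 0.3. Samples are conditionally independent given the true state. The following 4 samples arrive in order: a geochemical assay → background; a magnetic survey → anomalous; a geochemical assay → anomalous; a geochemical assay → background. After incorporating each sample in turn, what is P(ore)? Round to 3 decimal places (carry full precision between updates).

After a geochemical assay='background': P(ore) = 0.55·0.5500 / (0.55·0.5500 + 0.85·0.4500) ≈ 0.4416
After a magnetic survey='anomalous': P(ore) = 0.5·0.4416 / (0.5·0.4416 + 0.3·0.5584) ≈ 0.5686
After a geochemical assay='anomalous': P(ore) = 0.45·0.5686 / (0.45·0.5686 + 0.15·0.4314) ≈ 0.7982
After a geochemical assay='background': P(ore) = 0.55·0.7982 / (0.55·0.7982 + 0.85·0.2018) ≈ 0.7190

0.719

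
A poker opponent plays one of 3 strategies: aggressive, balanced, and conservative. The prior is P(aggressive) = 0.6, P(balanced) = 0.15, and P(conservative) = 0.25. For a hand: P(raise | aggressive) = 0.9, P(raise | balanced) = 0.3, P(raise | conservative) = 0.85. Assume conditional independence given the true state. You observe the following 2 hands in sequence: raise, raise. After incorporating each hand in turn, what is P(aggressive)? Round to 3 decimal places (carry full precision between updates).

After 'raise': normaliser = 0.9·0.6000 + 0.3·0.1500 + 0.85·0.2500; P(aggressive) ≈ 0.6771, P(balanced) ≈ 0.0564, P(conservative) ≈ 0.2665
After 'raise': normaliser = 0.9·0.6771 + 0.3·0.0564 + 0.85·0.2665; P(aggressive) ≈ 0.7146, P(balanced) ≈ 0.0198, P(conservative) ≈ 0.2656

0.715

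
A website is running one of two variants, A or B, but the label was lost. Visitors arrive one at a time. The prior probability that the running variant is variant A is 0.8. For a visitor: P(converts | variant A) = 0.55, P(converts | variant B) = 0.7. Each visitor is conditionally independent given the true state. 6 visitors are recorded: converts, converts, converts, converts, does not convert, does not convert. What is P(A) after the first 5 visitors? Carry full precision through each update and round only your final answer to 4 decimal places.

After 'converts': P(A) = 0.55·0.8000 / (0.55·0.8000 + 0.7·0.2000) ≈ 0.7586
After 'converts': P(A) = 0.55·0.7586 / (0.55·0.7586 + 0.7·0.2414) ≈ 0.7118
After 'converts': P(A) = 0.55·0.7118 / (0.55·0.7118 + 0.7·0.2882) ≈ 0.6599
After 'converts': P(A) = 0.55·0.6599 / (0.55·0.6599 + 0.7·0.3401) ≈ 0.6039
After 'does not convert': P(A) = 0.45·0.6039 / (0.45·0.6039 + 0.3·0.3961) ≈ 0.6957

0.6957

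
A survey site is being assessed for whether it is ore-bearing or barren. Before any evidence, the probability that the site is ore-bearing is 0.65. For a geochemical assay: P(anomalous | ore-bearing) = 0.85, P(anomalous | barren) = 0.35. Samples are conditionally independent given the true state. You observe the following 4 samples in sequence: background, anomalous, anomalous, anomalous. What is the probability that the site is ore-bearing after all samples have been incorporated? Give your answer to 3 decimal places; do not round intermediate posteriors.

0.860

After 'background': P(ore) = 0.15·0.6500 / (0.15·0.6500 + 0.65·0.3500) ≈ 0.3000
After 'anomalous': P(ore) = 0.85·0.3000 / (0.85·0.3000 + 0.35·0.7000) ≈ 0.5100
After 'anomalous': P(ore) = 0.85·0.5100 / (0.85·0.5100 + 0.35·0.4900) ≈ 0.7165
After 'anomalous': P(ore) = 0.85·0.7165 / (0.85·0.7165 + 0.35·0.2835) ≈ 0.8599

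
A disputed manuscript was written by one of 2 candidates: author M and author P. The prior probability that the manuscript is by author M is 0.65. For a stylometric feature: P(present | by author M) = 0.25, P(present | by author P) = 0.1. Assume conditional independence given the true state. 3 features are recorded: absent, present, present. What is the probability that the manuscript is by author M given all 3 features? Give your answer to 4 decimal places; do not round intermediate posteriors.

After 'absent': P(author M) = 0.75·0.6500 / (0.75·0.6500 + 0.9·0.3500) ≈ 0.6075
After 'present': P(author M) = 0.25·0.6075 / (0.25·0.6075 + 0.1·0.3925) ≈ 0.7946
After 'present': P(author M) = 0.25·0.7946 / (0.25·0.7946 + 0.1·0.2054) ≈ 0.9063

0.9063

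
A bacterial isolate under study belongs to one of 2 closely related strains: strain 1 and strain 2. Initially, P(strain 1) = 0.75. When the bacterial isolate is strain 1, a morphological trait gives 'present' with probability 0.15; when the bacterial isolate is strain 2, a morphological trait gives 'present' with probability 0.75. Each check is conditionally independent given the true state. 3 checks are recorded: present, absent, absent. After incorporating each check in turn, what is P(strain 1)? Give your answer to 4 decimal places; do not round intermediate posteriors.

After 'present': P(strain 1) = 0.15·0.7500 / (0.15·0.7500 + 0.75·0.2500) ≈ 0.3750
After 'absent': P(strain 1) = 0.85·0.3750 / (0.85·0.3750 + 0.25·0.6250) ≈ 0.6711
After 'absent': P(strain 1) = 0.85·0.6711 / (0.85·0.6711 + 0.25·0.3289) ≈ 0.8740

0.8740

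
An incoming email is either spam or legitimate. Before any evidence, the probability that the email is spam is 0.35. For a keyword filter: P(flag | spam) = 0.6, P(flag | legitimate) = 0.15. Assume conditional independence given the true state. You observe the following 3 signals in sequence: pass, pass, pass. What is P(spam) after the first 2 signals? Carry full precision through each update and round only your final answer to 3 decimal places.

Apply Bayes' rule sequentially, carrying P(spam) forward.
After 'pass': P(spam) = 0.4·0.3500 / (0.4·0.3500 + 0.85·0.6500) ≈ 0.2022
After 'pass': P(spam) = 0.4·0.2022 / (0.4·0.2022 + 0.85·0.7978) ≈ 0.1065

0.107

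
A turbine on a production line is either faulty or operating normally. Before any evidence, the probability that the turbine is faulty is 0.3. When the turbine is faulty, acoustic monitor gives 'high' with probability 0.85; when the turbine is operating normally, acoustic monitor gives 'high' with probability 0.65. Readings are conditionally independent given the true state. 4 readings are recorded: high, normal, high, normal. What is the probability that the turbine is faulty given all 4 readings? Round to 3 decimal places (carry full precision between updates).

0.119

After 'high': P(faulty) = 0.85·0.3000 / (0.85·0.3000 + 0.65·0.7000) ≈ 0.3592
After 'normal': P(faulty) = 0.15·0.3592 / (0.15·0.3592 + 0.35·0.6408) ≈ 0.1937
After 'high': P(faulty) = 0.85·0.1937 / (0.85·0.1937 + 0.65·0.8063) ≈ 0.2390
After 'normal': P(faulty) = 0.15·0.2390 / (0.15·0.2390 + 0.35·0.7610) ≈ 0.1186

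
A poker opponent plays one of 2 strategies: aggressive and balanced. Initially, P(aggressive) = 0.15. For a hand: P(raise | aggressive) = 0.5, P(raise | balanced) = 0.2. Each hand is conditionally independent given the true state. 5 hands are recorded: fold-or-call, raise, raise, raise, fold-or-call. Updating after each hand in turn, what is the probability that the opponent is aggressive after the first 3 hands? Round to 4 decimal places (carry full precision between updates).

0.4081

Apply Bayes' rule sequentially, carrying P(aggressive) forward.
After 'fold-or-call': P(aggressive) = 0.5·0.1500 / (0.5·0.1500 + 0.8·0.8500) ≈ 0.0993
After 'raise': P(aggressive) = 0.5·0.0993 / (0.5·0.0993 + 0.2·0.9007) ≈ 0.2161
After 'raise': P(aggressive) = 0.5·0.2161 / (0.5·0.2161 + 0.2·0.7839) ≈ 0.4081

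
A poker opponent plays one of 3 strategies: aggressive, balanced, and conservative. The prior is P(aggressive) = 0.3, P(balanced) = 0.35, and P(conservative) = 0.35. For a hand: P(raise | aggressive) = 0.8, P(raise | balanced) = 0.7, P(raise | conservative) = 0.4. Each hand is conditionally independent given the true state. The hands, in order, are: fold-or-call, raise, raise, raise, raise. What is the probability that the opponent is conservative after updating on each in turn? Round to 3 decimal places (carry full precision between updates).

0.097

After 'fold-or-call': normaliser = 0.2·0.3000 + 0.3·0.3500 + 0.6·0.3500; P(aggressive) ≈ 0.1600, P(balanced) ≈ 0.2800, P(conservative) ≈ 0.5600
After 'raise': normaliser = 0.8·0.1600 + 0.7·0.2800 + 0.4·0.5600; P(aggressive) ≈ 0.2336, P(balanced) ≈ 0.3577, P(conservative) ≈ 0.4088
After 'raise': normaliser = 0.8·0.2336 + 0.7·0.3577 + 0.4·0.4088; P(aggressive) ≈ 0.3111, P(balanced) ≈ 0.4168, P(conservative) ≈ 0.2722
After 'raise': normaliser = 0.8·0.3111 + 0.7·0.4168 + 0.4·0.2722; P(aggressive) ≈ 0.3832, P(balanced) ≈ 0.4492, P(conservative) ≈ 0.1676
After 'raise': normaliser = 0.8·0.3832 + 0.7·0.4492 + 0.4·0.1676; P(aggressive) ≈ 0.4455, P(balanced) ≈ 0.4570, P(conservative) ≈ 0.0975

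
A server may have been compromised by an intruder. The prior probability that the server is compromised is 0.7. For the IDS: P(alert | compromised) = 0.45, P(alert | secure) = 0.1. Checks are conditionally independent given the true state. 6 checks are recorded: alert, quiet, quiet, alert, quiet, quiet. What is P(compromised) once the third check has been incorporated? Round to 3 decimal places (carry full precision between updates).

After 'alert': P(compromised) = 0.45·0.7000 / (0.45·0.7000 + 0.1·0.3000) ≈ 0.9130
After 'quiet': P(compromised) = 0.55·0.9130 / (0.55·0.9130 + 0.9·0.0870) ≈ 0.8652
After 'quiet': P(compromised) = 0.55·0.8652 / (0.55·0.8652 + 0.9·0.1348) ≈ 0.7968

0.797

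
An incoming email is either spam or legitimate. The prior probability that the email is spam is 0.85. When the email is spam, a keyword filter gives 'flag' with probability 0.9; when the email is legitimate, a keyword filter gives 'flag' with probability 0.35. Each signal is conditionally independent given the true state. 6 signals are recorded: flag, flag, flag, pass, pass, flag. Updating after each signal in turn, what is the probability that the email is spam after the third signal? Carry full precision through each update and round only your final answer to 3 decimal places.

0.990

After 'flag': P(spam) = 0.9·0.8500 / (0.9·0.8500 + 0.35·0.1500) ≈ 0.9358
After 'flag': P(spam) = 0.9·0.9358 / (0.9·0.9358 + 0.35·0.0642) ≈ 0.9740
After 'flag': P(spam) = 0.9·0.9740 / (0.9·0.9740 + 0.35·0.0260) ≈ 0.9897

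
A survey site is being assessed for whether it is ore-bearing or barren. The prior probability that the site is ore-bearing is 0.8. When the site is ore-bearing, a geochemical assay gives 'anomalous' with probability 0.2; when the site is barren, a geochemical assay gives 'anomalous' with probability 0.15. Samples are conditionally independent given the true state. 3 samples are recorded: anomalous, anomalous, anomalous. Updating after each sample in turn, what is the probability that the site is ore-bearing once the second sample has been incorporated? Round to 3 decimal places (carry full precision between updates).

Apply Bayes' rule sequentially, carrying P(ore) forward.
After 'anomalous': P(ore) = 0.2·0.8000 / (0.2·0.8000 + 0.15·0.2000) ≈ 0.8421
After 'anomalous': P(ore) = 0.2·0.8421 / (0.2·0.8421 + 0.15·0.1579) ≈ 0.8767

0.877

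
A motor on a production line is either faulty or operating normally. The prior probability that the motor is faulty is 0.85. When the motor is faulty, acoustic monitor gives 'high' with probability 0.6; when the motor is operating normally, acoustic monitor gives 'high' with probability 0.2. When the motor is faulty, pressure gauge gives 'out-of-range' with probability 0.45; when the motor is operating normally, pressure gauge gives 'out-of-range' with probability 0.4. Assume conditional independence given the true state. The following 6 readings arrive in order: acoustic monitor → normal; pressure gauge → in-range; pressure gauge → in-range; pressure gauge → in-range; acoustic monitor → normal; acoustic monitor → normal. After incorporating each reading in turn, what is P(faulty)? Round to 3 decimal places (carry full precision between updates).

Each posterior becomes the prior for the next update.
After acoustic monitor='normal': P(faulty) = 0.4·0.8500 / (0.4·0.8500 + 0.8·0.1500) ≈ 0.7391
After pressure gauge='in-range': P(faulty) = 0.55·0.7391 / (0.55·0.7391 + 0.6·0.2609) ≈ 0.7220
After pressure gauge='in-range': P(faulty) = 0.55·0.7220 / (0.55·0.7220 + 0.6·0.2780) ≈ 0.7042
After pressure gauge='in-range': P(faulty) = 0.55·0.7042 / (0.55·0.7042 + 0.6·0.2958) ≈ 0.6858
After acoustic monitor='normal': P(faulty) = 0.4·0.6858 / (0.4·0.6858 + 0.8·0.3142) ≈ 0.5218
After acoustic monitor='normal': P(faulty) = 0.4·0.5218 / (0.4·0.5218 + 0.8·0.4782) ≈ 0.3530

0.353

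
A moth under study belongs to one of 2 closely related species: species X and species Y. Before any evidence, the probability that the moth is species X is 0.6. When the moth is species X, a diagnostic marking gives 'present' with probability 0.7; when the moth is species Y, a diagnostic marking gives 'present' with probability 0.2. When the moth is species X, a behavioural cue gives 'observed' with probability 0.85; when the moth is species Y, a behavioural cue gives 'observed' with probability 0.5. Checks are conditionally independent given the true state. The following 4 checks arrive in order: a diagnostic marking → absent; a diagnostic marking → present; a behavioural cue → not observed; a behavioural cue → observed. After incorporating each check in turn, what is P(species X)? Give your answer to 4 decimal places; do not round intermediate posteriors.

Each posterior becomes the prior for the next update.
After a diagnostic marking='absent': P(species X) = 0.3·0.6000 / (0.3·0.6000 + 0.8·0.4000) ≈ 0.3600
After a diagnostic marking='present': P(species X) = 0.7·0.3600 / (0.7·0.3600 + 0.2·0.6400) ≈ 0.6632
After a behavioural cue='not observed': P(species X) = 0.15·0.6632 / (0.15·0.6632 + 0.5·0.3368) ≈ 0.3713
After a behavioural cue='observed': P(species X) = 0.85·0.3713 / (0.85·0.3713 + 0.5·0.6287) ≈ 0.5010

0.5010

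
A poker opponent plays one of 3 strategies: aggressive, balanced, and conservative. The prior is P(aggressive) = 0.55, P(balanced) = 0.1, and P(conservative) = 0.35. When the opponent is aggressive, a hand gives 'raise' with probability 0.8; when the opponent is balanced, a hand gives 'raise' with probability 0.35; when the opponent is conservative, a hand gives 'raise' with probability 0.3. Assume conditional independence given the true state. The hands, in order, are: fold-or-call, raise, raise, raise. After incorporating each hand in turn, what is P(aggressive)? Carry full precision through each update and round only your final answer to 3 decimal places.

0.857

Apply Bayes' rule sequentially, carrying P(aggressive) forward.
After 'fold-or-call': normaliser = 0.2·0.5500 + 0.65·0.1000 + 0.7·0.3500; P(aggressive) ≈ 0.2619, P(balanced) ≈ 0.1548, P(conservative) ≈ 0.5833
After 'raise': normaliser = 0.8·0.2619 + 0.35·0.1548 + 0.3·0.5833; P(aggressive) ≈ 0.4776, P(balanced) ≈ 0.1235, P(conservative) ≈ 0.3989
After 'raise': normaliser = 0.8·0.4776 + 0.35·0.1235 + 0.3·0.3989; P(aggressive) ≈ 0.7011, P(balanced) ≈ 0.0793, P(conservative) ≈ 0.2196
After 'raise': normaliser = 0.8·0.7011 + 0.35·0.0793 + 0.3·0.2196; P(aggressive) ≈ 0.8569, P(balanced) ≈ 0.0424, P(conservative) ≈ 0.1007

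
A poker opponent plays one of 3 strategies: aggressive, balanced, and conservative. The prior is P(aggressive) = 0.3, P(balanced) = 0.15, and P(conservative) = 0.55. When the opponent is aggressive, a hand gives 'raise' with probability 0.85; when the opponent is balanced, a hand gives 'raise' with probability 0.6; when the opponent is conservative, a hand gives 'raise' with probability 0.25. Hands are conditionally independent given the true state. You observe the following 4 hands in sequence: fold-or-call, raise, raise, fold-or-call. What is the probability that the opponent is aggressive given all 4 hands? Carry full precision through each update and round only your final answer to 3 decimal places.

0.148

After 'fold-or-call': normaliser = 0.15·0.3000 + 0.4·0.1500 + 0.75·0.5500; P(aggressive) ≈ 0.0870, P(balanced) ≈ 0.1159, P(conservative) ≈ 0.7971
After 'raise': normaliser = 0.85·0.0870 + 0.6·0.1159 + 0.25·0.7971; P(aggressive) ≈ 0.2156, P(balanced) ≈ 0.2030, P(conservative) ≈ 0.5814
After 'raise': normaliser = 0.85·0.2156 + 0.6·0.2030 + 0.25·0.5814; P(aggressive) ≈ 0.4069, P(balanced) ≈ 0.2704, P(conservative) ≈ 0.3227
After 'fold-or-call': normaliser = 0.15·0.4069 + 0.4·0.2704 + 0.75·0.3227; P(aggressive) ≈ 0.1484, P(balanced) ≈ 0.2630, P(conservative) ≈ 0.5886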